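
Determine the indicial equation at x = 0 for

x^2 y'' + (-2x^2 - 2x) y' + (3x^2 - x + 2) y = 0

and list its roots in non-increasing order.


Divide by x^2 to reach normal form y'' + P_1(x) y' + P_2(x) y = 0 with P_1(x) = -2 - 2/x and P_2(x) = 3 - 1/x + 2/x^2.
x = 0 is a singular point because the y'-coefficient -2 - 2/x has a pole at x = 0 and the y-coefficient 3 - 1/x + 2/x^2 has a pole at x = 0.
It is a regular singular point because x P_1(x) = p(x) = -2x - 2 and x^2 P_2(x) = q(x) = 3x^2 - x + 2 are polynomials, hence analytic at x = 0.
p(0) = -2,  q(0) = 2.
Indicial equation: r(r-1) + p(0) r + q(0) = 0, i.e. r^2 + (p(0) - 1) r + q(0) = 0, i.e. r^2 - 3 r + 2 = 0.
Discriminant: (-3)^2 - 4(2) = 1, so r = (3 ± 1)/2.
Solving: r_1 = 2, r_2 = 1.

indicial: r^2 - 3 r + 2 = 0; roots r_1 = 2, r_2 = 1


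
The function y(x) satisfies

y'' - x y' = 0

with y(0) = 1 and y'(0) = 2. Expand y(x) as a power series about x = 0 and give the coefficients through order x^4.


Ansatz: y(x) = sum_{n>=0} a_n x^n, so y'(x) = sum_{n>=1} n a_n x^(n-1) and y''(x) = sum_{n>=2} n(n-1) a_n x^(n-2).
Substitute into P(x) y'' + Q(x) y' + R(x) y = 0 with P(x) = 1, Q(x) = -x, R(x) = 0, and match powers of x.
Initial conditions: a_0 = 1, a_1 = 2.
Setting the coefficient of each power of x to zero and solving order by order (substituting the coefficients already found):
  x^0: 2 a_2 = 0  ->  a_2 = 0
  x^1: 6 a_3 - a_1 = 0  ->  6 a_3 = a_1 = 2  ->  a_3 = 1/3
  x^2: 12 a_4 - 2 a_2 = 0  ->  12 a_4 = 2 a_2 = 0  ->  a_4 = 0
Truncated series: y(x) = 1 + 2 x + (1/3) x^3 + O(x^5).

a_0 = 1; a_1 = 2; a_2 = 0; a_3 = 1/3; a_4 = 0


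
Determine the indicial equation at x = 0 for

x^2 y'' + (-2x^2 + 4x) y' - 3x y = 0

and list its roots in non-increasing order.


Divide by x^2 to reach normal form y'' + P_1(x) y' + P_2(x) y = 0 with P_1(x) = -2 + 4/x and P_2(x) = -3/x.
x = 0 is a singular point because the y'-coefficient -2 + 4/x has a pole at x = 0 and the y-coefficient -3/x has a pole at x = 0.
It is a regular singular point because x P_1(x) = p(x) = 4 - 2x and x^2 P_2(x) = q(x) = -3x are polynomials, hence analytic at x = 0.
p(0) = 4,  q(0) = 0.
Indicial equation: r(r-1) + p(0) r + q(0) = 0, i.e. r^2 + (p(0) - 1) r + q(0) = 0, i.e. r^2 + 3 r = 0.
Discriminant: (3)^2 - 4(0) = 9, so r = (-3 ± 3)/2.
Solving: r_1 = 0, r_2 = -3.

indicial: r^2 + 3 r = 0; roots r_1 = 0, r_2 = -3


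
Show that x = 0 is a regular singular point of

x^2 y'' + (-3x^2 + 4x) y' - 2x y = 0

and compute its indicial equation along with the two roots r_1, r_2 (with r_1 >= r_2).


Divide by x^2 to reach normal form y'' + P_1(x) y' + P_2(x) y = 0 with P_1(x) = -3 + 4/x and P_2(x) = -2/x.
x = 0 is a singular point because the y'-coefficient -3 + 4/x has a pole at x = 0 and the y-coefficient -2/x has a pole at x = 0.
It is a regular singular point because x P_1(x) = p(x) = 4 - 3x and x^2 P_2(x) = q(x) = -2x are polynomials, hence analytic at x = 0.
p(0) = 4,  q(0) = 0.
Indicial equation: r(r-1) + p(0) r + q(0) = 0, i.e. r^2 + (p(0) - 1) r + q(0) = 0, i.e. r^2 + 3 r = 0.
Discriminant: (3)^2 - 4(0) = 9, so r = (-3 ± 3)/2.
Solving: r_1 = 0, r_2 = -3.

indicial: r^2 + 3 r = 0; roots r_1 = 0, r_2 = -3


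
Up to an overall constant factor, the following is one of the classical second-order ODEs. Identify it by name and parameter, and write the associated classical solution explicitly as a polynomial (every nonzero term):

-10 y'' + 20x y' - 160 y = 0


All three coefficients share the factor -10; dividing through by -10 gives  y'' - 2x y' + 16 y = 0.
This matches the Hermite equation y'' - 2x y' + 2n y = 0 with 2n = 16, so n = 8; the polynomial solution is H_8(x).
With y = sum_k a_k x^k, matching x^k gives (k+2)(k+1) a_{k+2} = 2(k - n) a_k = 2(k - 8) a_k. The right side vanishes at k = 8, so the series with the parity of 8 terminates at degree 8.
Standard normalization: leading coefficient of H_n is 2^n, so a_8 = 2^8 = 256. Work downward with a_k = (k+1)(k+2) a_{k+2} / (2(k - n)):
  a_6 = (7)(8)(256) / (2(6 - 8)) = 14336/(-4) = -3584
  a_4 = (5)(6)(-3584) / (2(4 - 8)) = -107520/(-8) = 13440
  a_2 = (3)(4)(13440) / (2(2 - 8)) = 161280/(-12) = -13440
  a_0 = (1)(2)(-13440) / (2(0 - 8)) = -26880/(-16) = 1680
Hence H_8(x) = 256 x^8 - 3584 x^6 + 13440 x^4 - 13440 x^2 + 1680.

H_8(x); series = 256 x^8 - 3584 x^6 + 13440 x^4 - 13440 x^2 + 1680


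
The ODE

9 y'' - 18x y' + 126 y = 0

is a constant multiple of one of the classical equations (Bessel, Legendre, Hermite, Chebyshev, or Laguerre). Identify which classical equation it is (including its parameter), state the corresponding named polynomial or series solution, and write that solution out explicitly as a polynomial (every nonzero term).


All three coefficients share the factor 9; dividing through by 9 gives  y'' - 2x y' + 14 y = 0.
This matches the Hermite equation y'' - 2x y' + 2n y = 0 with 2n = 14, so n = 7; the polynomial solution is H_7(x).
With y = sum_k a_k x^k, matching x^k gives (k+2)(k+1) a_{k+2} = 2(k - n) a_k = 2(k - 7) a_k. The right side vanishes at k = 7, so the series with the parity of 7 terminates at degree 7.
Standard normalization: leading coefficient of H_n is 2^n, so a_7 = 2^7 = 128. Work downward with a_k = (k+1)(k+2) a_{k+2} / (2(k - n)):
  a_5 = (6)(7)(128) / (2(5 - 7)) = 5376/(-4) = -1344
  a_3 = (4)(5)(-1344) / (2(3 - 7)) = -26880/(-8) = 3360
  a_1 = (2)(3)(3360) / (2(1 - 7)) = 20160/(-12) = -1680
Hence H_7(x) = 128 x^7 - 1344 x^5 + 3360 x^3 - 1680 x.

H_7(x); series = 128 x^7 - 1344 x^5 + 3360 x^3 - 1680 x


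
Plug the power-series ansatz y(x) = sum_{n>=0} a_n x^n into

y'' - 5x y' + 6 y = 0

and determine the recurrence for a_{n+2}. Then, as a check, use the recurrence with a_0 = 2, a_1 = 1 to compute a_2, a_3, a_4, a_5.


Substitute y = sum_n a_n x^n.
y''(x) has coefficient (n+2)(n+1) a_{n+2} at x^n;
-5 x y'(x) has coefficient -5 n a_n at x^n (shift);
6 y(x) has coefficient 6 a_n at x^n.
Matching x^n: (n+2)(n+1) a_{n+2} + (-5n + 6) a_n = 0.
Thus a_{n+2} = (5n - 6) / ((n+1)(n+2)) * a_n.

Check with a_0 = 2, a_1 = 1 (apply the recurrence for n = 0, 1, 2, 3): a_0 = 2, a_1 = 1, a_2 = -6, a_3 = -1/6, a_4 = -2, a_5 = -3/40.

a_(n+2) = (5n - 6) / ((n+1)(n+2)) * a_n; check: a_0 = 2, a_1 = 1, a_2 = -6, a_3 = -1/6, a_4 = -2, a_5 = -3/40


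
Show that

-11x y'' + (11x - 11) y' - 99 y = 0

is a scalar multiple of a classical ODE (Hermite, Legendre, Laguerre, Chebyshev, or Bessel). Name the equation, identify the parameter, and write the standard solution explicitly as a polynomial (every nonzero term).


All three coefficients share the factor -11; dividing through by -11 gives  x y'' + (1 - x) y' + 9 y = 0.
This matches the Laguerre equation x y'' + (1 - x) y' + n y = 0 with n = 9; the polynomial solution is L_9(x).
With y = sum_k a_k x^k, matching x^k gives (k+1)k a_{k+1} + (k+1) a_{k+1} - k a_k + n a_k = 0, i.e. (k+1)^2 a_{k+1} = (k - n) a_k = (k - 9) a_k. The right side vanishes at k = 9, so the series terminates at degree 9.
Standard normalization L_n(0) = 1 gives a_0 = 1. Work upward with a_{k+1} = (k - 9) a_k / (k+1)^2:
  a_1 = (0 - 9)(1) / 1^2 = -9/1 = -9
  a_2 = (1 - 9)(-9) / 2^2 = 72/4 = 18
  a_3 = (2 - 9)(18) / 3^2 = -126/9 = -14
  a_4 = (3 - 9)(-14) / 4^2 = 84/16 = 21/4
  a_5 = (4 - 9)(21/4) / 5^2 = (-105/4)/25 = -21/20
  a_6 = (5 - 9)(-21/20) / 6^2 = (21/5)/36 = 7/60
  a_7 = (6 - 9)(7/60) / 7^2 = (-7/20)/49 = -1/140
  a_8 = (7 - 9)(-1/140) / 8^2 = (1/70)/64 = 1/4480
  a_9 = (8 - 9)(1/4480) / 9^2 = (-1/4480)/81 = -1/362880
Hence L_9(x) = -x^9/362880 + x^8/4480 - x^7/140 + 7 x^6/60 - 21 x^5/20 + 21 x^4/4 - 14 x^3 + 18 x^2 - 9 x + 1.

L_9(x); series = -x^9/362880 + x^8/4480 - x^7/140 + 7 x^6/60 - 21 x^5/20 + 21 x^4/4 - 14 x^3 + 18 x^2 - 9 x + 1


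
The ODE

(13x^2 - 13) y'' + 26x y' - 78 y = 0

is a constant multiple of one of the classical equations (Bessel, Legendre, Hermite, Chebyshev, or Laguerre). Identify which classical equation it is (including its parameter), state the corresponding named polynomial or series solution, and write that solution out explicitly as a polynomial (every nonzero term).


All three coefficients share the factor -13; dividing through by -13 gives  (1 - x^2) y'' - 2x y' + 6 y = 0.
This matches the Legendre equation (1 - x^2) y'' - 2x y' + n(n+1) y = 0 (note the -2x y' term) with n(n+1) = 6, so n = 2; the polynomial solution is P_2(x).
With y = sum_k a_k x^k, matching x^k gives (k+2)(k+1) a_{k+2} = [k(k+1) - n(n+1)] a_k = (k - 2)(k + 3) a_k. The right side vanishes at k = 2, so the series with the parity of 2 terminates at degree 2.
Standard normalization (P_n(1) = 1): leading coefficient (2n)!/(2^n (n!)^2) = 24/(4*4) = 3/2, so a_2 = 3/2. Work downward with a_k = (k+1)(k+2) a_{k+2} / ((k - 2)(k + 3)):
  a_0 = (1)(2)(3/2) / ((0 - 2)(0 + 3)) = 3/(-6) = -1/2
Hence P_2(x) = 3 x^2/2 - 1/2.

P_2(x); series = 3 x^2/2 - 1/2


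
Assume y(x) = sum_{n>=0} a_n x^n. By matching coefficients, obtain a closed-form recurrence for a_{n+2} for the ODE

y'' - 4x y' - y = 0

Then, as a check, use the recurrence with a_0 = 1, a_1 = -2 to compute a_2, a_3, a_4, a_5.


Substitute y = sum_n a_n x^n.
y''(x) has coefficient (n+2)(n+1) a_{n+2} at x^n;
-4 x y'(x) has coefficient -4 n a_n at x^n (shift);
-y(x) has coefficient -1 a_n at x^n.
Matching x^n: (n+2)(n+1) a_{n+2} + (-4n - 1) a_n = 0.
Thus a_{n+2} = (4n + 1) / ((n+1)(n+2)) * a_n.

Check with a_0 = 1, a_1 = -2 (apply the recurrence for n = 0, 1, 2, 3): a_0 = 1, a_1 = -2, a_2 = 1/2, a_3 = -5/3, a_4 = 3/8, a_5 = -13/12.

a_(n+2) = (4n + 1) / ((n+1)(n+2)) * a_n; check: a_0 = 1, a_1 = -2, a_2 = 1/2, a_3 = -5/3, a_4 = 3/8, a_5 = -13/12


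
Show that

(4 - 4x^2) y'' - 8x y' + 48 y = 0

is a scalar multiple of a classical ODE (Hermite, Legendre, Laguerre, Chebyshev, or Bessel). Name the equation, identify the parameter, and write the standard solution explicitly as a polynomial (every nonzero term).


All three coefficients share the factor 4; dividing through by 4 gives  (1 - x^2) y'' - 2x y' + 12 y = 0.
This matches the Legendre equation (1 - x^2) y'' - 2x y' + n(n+1) y = 0 (note the -2x y' term) with n(n+1) = 12, so n = 3; the polynomial solution is P_3(x).
With y = sum_k a_k x^k, matching x^k gives (k+2)(k+1) a_{k+2} = [k(k+1) - n(n+1)] a_k = (k - 3)(k + 4) a_k. The right side vanishes at k = 3, so the series with the parity of 3 terminates at degree 3.
Standard normalization (P_n(1) = 1): leading coefficient (2n)!/(2^n (n!)^2) = 720/(8*36) = 5/2, so a_3 = 5/2. Work downward with a_k = (k+1)(k+2) a_{k+2} / ((k - 3)(k + 4)):
  a_1 = (2)(3)(5/2) / ((1 - 3)(1 + 4)) = 15/(-10) = -3/2
Hence P_3(x) = 5 x^3/2 - 3 x/2.

P_3(x); series = 5 x^3/2 - 3 x/2


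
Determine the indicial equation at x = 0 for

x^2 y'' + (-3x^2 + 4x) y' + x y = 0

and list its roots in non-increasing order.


Divide by x^2 to reach normal form y'' + P_1(x) y' + P_2(x) y = 0 with P_1(x) = -3 + 4/x and P_2(x) = 1/x.
x = 0 is a singular point because the y'-coefficient -3 + 4/x has a pole at x = 0 and the y-coefficient 1/x has a pole at x = 0.
It is a regular singular point because x P_1(x) = p(x) = 4 - 3x and x^2 P_2(x) = q(x) = x are polynomials, hence analytic at x = 0.
p(0) = 4,  q(0) = 0.
Indicial equation: r(r-1) + p(0) r + q(0) = 0, i.e. r^2 + (p(0) - 1) r + q(0) = 0, i.e. r^2 + 3 r = 0.
Discriminant: (3)^2 - 4(0) = 9, so r = (-3 ± 3)/2.
Solving: r_1 = 0, r_2 = -3.

indicial: r^2 + 3 r = 0; roots r_1 = 0, r_2 = -3


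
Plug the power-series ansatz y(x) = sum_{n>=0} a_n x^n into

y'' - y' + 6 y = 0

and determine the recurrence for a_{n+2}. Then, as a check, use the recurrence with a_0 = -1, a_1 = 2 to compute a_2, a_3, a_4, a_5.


Substitute y = sum_n a_n x^n.
y''(x) has coefficient (n+2)(n+1) a_{n+2} at x^n;
-y'(x) has coefficient -(n+1) a_{n+1} at x^n;
6 y(x) has coefficient 6 a_n at x^n.
Matching x^n: (n+2)(n+1) a_{n+2} - (n+1) a_{n+1} + 6 a_n = 0.
Thus a_{n+2} = [(n+1) a_{n+1} - 6 a_n] / ((n+1)(n+2)).

Check with a_0 = -1, a_1 = 2 (apply the recurrence for n = 0, 1, 2, 3): a_0 = -1, a_1 = 2, a_2 = 4, a_3 = -2/3, a_4 = -13/6, a_5 = -7/30.

a_(n+2) = [(n+1) a_(n+1) - 6 a_n] / ((n+1)(n+2)); check: a_0 = -1, a_1 = 2, a_2 = 4, a_3 = -2/3, a_4 = -13/6, a_5 = -7/30


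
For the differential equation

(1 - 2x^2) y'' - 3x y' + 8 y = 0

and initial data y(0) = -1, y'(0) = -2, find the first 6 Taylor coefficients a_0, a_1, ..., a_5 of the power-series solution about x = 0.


Ansatz: y(x) = sum_{n>=0} a_n x^n, so y'(x) = sum_{n>=1} n a_n x^(n-1) and y''(x) = sum_{n>=2} n(n-1) a_n x^(n-2).
Substitute into P(x) y'' + Q(x) y' + R(x) y = 0 with P(x) = 1 - 2x^2, Q(x) = -3x, R(x) = 8, and match powers of x.
Initial conditions: a_0 = -1, a_1 = -2.
Setting the coefficient of each power of x to zero and solving order by order (substituting the coefficients already found):
  x^0: 2 a_2 + 8 a_0 = 0  ->  2 a_2 = -8 a_0 = 8  ->  a_2 = 4
  x^1: 6 a_3 + 5 a_1 = 0  ->  6 a_3 = -5 a_1 = 10  ->  a_3 = 5/3
  x^2: 12 a_4 - 2 a_2 = 0  ->  12 a_4 = 2 a_2 = 8  ->  a_4 = 2/3
  x^3: 20 a_5 - 13 a_3 = 0  ->  20 a_5 = 13 a_3 = 65/3  ->  a_5 = 13/12
Truncated series: y(x) = -1 - 2 x + 4 x^2 + (5/3) x^3 + (2/3) x^4 + (13/12) x^5 + O(x^6).

a_0 = -1; a_1 = -2; a_2 = 4; a_3 = 5/3; a_4 = 2/3; a_5 = 13/12


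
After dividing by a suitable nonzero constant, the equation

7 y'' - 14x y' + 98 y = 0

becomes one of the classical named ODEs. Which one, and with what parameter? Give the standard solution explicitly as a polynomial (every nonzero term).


All three coefficients share the factor 7; dividing through by 7 gives  y'' - 2x y' + 14 y = 0.
This matches the Hermite equation y'' - 2x y' + 2n y = 0 with 2n = 14, so n = 7; the polynomial solution is H_7(x).
With y = sum_k a_k x^k, matching x^k gives (k+2)(k+1) a_{k+2} = 2(k - n) a_k = 2(k - 7) a_k. The right side vanishes at k = 7, so the series with the parity of 7 terminates at degree 7.
Standard normalization: leading coefficient of H_n is 2^n, so a_7 = 2^7 = 128. Work downward with a_k = (k+1)(k+2) a_{k+2} / (2(k - n)):
  a_5 = (6)(7)(128) / (2(5 - 7)) = 5376/(-4) = -1344
  a_3 = (4)(5)(-1344) / (2(3 - 7)) = -26880/(-8) = 3360
  a_1 = (2)(3)(3360) / (2(1 - 7)) = 20160/(-12) = -1680
Hence H_7(x) = 128 x^7 - 1344 x^5 + 3360 x^3 - 1680 x.

H_7(x); series = 128 x^7 - 1344 x^5 + 3360 x^3 - 1680 x


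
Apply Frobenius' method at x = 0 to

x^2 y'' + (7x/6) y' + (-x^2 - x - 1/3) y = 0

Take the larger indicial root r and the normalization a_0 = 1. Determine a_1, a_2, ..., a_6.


Write in Frobenius form y'' + (p(x)/x) y' + (q(x)/x^2) y = 0:
  p(x) = 7/6,  q(x) = -x^2 - x - 1/3.
Indicial equation: r(r-1) + (7/6) r + (-1/3) = 0 -> roots r_1 = 1/2, r_2 = -2/3.
Take r = r_1 = 1/2. Let y(x) = x^r sum_{n>=0} a_n x^n with a_0 = 1.
Substitute y = x^r sum a_n x^n and match x^{r+n}. The recurrence is
  D(n) a_n - 1 a_{n-1} - 1 a_{n-2} = 0,  where D(n) = (r+n)(r+n-1) + (7/6)(r+n) + (-1/3).
  a_n = [1 a_{n-1} + 1 a_{n-2}] / D(n).
Since the indicial polynomial factors as (r - r_1)(r - r_2), D(n) = (r_1 + n - r_1)(r_1 + n - r_2) = n(n + 7/6).
Evaluating step by step (a_0 = 1):
  n = 1: D(1) = 1(1 + 7/6) = 13/6; numerator = 1(1) = 1; a_1 = (1)/(13/6) = 6/13
  n = 2: D(2) = 2(2 + 7/6) = 19/3; numerator = 1(6/13) + 1(1) = 19/13; a_2 = (19/13)/(19/3) = 3/13
  n = 3: D(3) = 3(3 + 7/6) = 25/2; numerator = 1(3/13) + 1(6/13) = 9/13; a_3 = (9/13)/(25/2) = 18/325
  n = 4: D(4) = 4(4 + 7/6) = 62/3; numerator = 1(18/325) + 1(3/13) = 93/325; a_4 = (93/325)/(62/3) = 9/650
  n = 5: D(5) = 5(5 + 7/6) = 185/6; numerator = 1(9/650) + 1(18/325) = 9/130; a_5 = (9/130)/(185/6) = 27/12025
  n = 6: D(6) = 6(6 + 7/6) = 43; numerator = 1(27/12025) + 1(9/650) = 387/24050; a_6 = (387/24050)/(43) = 9/24050

r = 1/2; a_0 = 1; a_1 = 6/13; a_2 = 3/13; a_3 = 18/325; a_4 = 9/650; a_5 = 27/12025; a_6 = 9/24050


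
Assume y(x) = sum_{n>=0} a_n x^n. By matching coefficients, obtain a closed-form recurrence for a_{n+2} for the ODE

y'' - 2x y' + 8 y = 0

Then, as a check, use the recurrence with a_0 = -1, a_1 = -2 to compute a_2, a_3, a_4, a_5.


Substitute y = sum_n a_n x^n.
y''(x) has coefficient (n+2)(n+1) a_{n+2} at x^n;
-2 x y'(x) has coefficient -2 n a_n at x^n (shift);
8 y(x) has coefficient 8 a_n at x^n.
Matching x^n: (n+2)(n+1) a_{n+2} + (-2n + 8) a_n = 0.
Thus a_{n+2} = (2n - 8) / ((n+1)(n+2)) * a_n.

Check with a_0 = -1, a_1 = -2 (apply the recurrence for n = 0, 1, 2, 3): a_0 = -1, a_1 = -2, a_2 = 4, a_3 = 2, a_4 = -4/3, a_5 = -1/5.

a_(n+2) = (2n - 8) / ((n+1)(n+2)) * a_n; check: a_0 = -1, a_1 = -2, a_2 = 4, a_3 = 2, a_4 = -4/3, a_5 = -1/5


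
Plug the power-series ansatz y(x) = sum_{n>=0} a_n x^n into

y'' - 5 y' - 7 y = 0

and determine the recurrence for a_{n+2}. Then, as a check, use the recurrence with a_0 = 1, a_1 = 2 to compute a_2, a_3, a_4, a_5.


Substitute y = sum_n a_n x^n.
y''(x) has coefficient (n+2)(n+1) a_{n+2} at x^n;
-5 y'(x) has coefficient -5 (n+1) a_{n+1} at x^n;
-7 y(x) has coefficient -7 a_n at x^n.
Matching x^n: (n+2)(n+1) a_{n+2} - 5 (n+1) a_{n+1} - 7 a_n = 0.
Thus a_{n+2} = [5 (n+1) a_{n+1} + 7 a_n] / ((n+1)(n+2)).

Check with a_0 = 1, a_1 = 2 (apply the recurrence for n = 0, 1, 2, 3): a_0 = 1, a_1 = 2, a_2 = 17/2, a_3 = 33/2, a_4 = 307/12, a_5 = 3763/120.

a_(n+2) = [5 (n+1) a_(n+1) + 7 a_n] / ((n+1)(n+2)); check: a_0 = 1, a_1 = 2, a_2 = 17/2, a_3 = 33/2, a_4 = 307/12, a_5 = 3763/120


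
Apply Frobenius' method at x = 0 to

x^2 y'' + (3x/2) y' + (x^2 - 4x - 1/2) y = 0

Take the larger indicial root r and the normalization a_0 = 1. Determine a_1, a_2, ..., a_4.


Write in Frobenius form y'' + (p(x)/x) y' + (q(x)/x^2) y = 0:
  p(x) = 3/2,  q(x) = x^2 - 4x - 1/2.
Indicial equation: r(r-1) + (3/2) r + (-1/2) = 0 -> roots r_1 = 1/2, r_2 = -1.
Take r = r_1 = 1/2. Let y(x) = x^r sum_{n>=0} a_n x^n with a_0 = 1.
Substitute y = x^r sum a_n x^n and match x^{r+n}. The recurrence is
  D(n) a_n - 4 a_{n-1} + 1 a_{n-2} = 0,  where D(n) = (r+n)(r+n-1) + (3/2)(r+n) + (-1/2).
  a_n = [4 a_{n-1} - 1 a_{n-2}] / D(n).
Since the indicial polynomial factors as (r - r_1)(r - r_2), D(n) = (r_1 + n - r_1)(r_1 + n - r_2) = n(n + 3/2).
Evaluating step by step (a_0 = 1):
  n = 1: D(1) = 1(1 + 3/2) = 5/2; numerator = 4(1) = 4; a_1 = (4)/(5/2) = 8/5
  n = 2: D(2) = 2(2 + 3/2) = 7; numerator = 4(8/5) - 1(1) = 27/5; a_2 = (27/5)/(7) = 27/35
  n = 3: D(3) = 3(3 + 3/2) = 27/2; numerator = 4(27/35) - 1(8/5) = 52/35; a_3 = (52/35)/(27/2) = 104/945
  n = 4: D(4) = 4(4 + 3/2) = 22; numerator = 4(104/945) - 1(27/35) = -313/945; a_4 = (-313/945)/(22) = -313/20790

r = 1/2; a_0 = 1; a_1 = 8/5; a_2 = 27/35; a_3 = 104/945; a_4 = -313/20790


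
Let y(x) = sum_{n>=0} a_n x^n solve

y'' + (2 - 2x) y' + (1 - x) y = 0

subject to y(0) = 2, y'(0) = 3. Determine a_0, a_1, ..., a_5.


Ansatz: y(x) = sum_{n>=0} a_n x^n, so y'(x) = sum_{n>=1} n a_n x^(n-1) and y''(x) = sum_{n>=2} n(n-1) a_n x^(n-2).
Substitute into P(x) y'' + Q(x) y' + R(x) y = 0 with P(x) = 1, Q(x) = 2 - 2x, R(x) = 1 - x, and match powers of x.
Initial conditions: a_0 = 2, a_1 = 3.
Setting the coefficient of each power of x to zero and solving order by order (substituting the coefficients already found):
  x^0: 2 a_2 + 2 a_1 + a_0 = 0  ->  2 a_2 = -2 a_1 - a_0 = -8  ->  a_2 = -4
  x^1: 6 a_3 + 4 a_2 - a_1 - a_0 = 0  ->  6 a_3 = -4 a_2 + a_1 + a_0 = 21  ->  a_3 = 7/2
  x^2: 12 a_4 + 6 a_3 - 3 a_2 - a_1 = 0  ->  12 a_4 = -6 a_3 + 3 a_2 + a_1 = -30  ->  a_4 = -5/2
  x^3: 20 a_5 + 8 a_4 - 5 a_3 - a_2 = 0  ->  20 a_5 = -8 a_4 + 5 a_3 + a_2 = 67/2  ->  a_5 = 67/40
Truncated series: y(x) = 2 + 3 x - 4 x^2 + (7/2) x^3 - (5/2) x^4 + (67/40) x^5 + O(x^6).

a_0 = 2; a_1 = 3; a_2 = -4; a_3 = 7/2; a_4 = -5/2; a_5 = 67/40


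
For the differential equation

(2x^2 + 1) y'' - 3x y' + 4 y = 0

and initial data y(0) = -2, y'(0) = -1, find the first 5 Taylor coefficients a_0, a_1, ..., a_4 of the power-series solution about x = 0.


Ansatz: y(x) = sum_{n>=0} a_n x^n, so y'(x) = sum_{n>=1} n a_n x^(n-1) and y''(x) = sum_{n>=2} n(n-1) a_n x^(n-2).
Substitute into P(x) y'' + Q(x) y' + R(x) y = 0 with P(x) = 2x^2 + 1, Q(x) = -3x, R(x) = 4, and match powers of x.
Initial conditions: a_0 = -2, a_1 = -1.
Setting the coefficient of each power of x to zero and solving order by order (substituting the coefficients already found):
  x^0: 2 a_2 + 4 a_0 = 0  ->  2 a_2 = -4 a_0 = 8  ->  a_2 = 4
  x^1: 6 a_3 + a_1 = 0  ->  6 a_3 = -a_1 = 1  ->  a_3 = 1/6
  x^2: 12 a_4 + 2 a_2 = 0  ->  12 a_4 = -2 a_2 = -8  ->  a_4 = -2/3
Truncated series: y(x) = -2 - x + 4 x^2 + (1/6) x^3 - (2/3) x^4 + O(x^5).

a_0 = -2; a_1 = -1; a_2 = 4; a_3 = 1/6; a_4 = -2/3


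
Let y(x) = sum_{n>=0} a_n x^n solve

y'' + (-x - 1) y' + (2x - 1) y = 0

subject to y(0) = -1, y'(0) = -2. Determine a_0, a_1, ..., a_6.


Ansatz: y(x) = sum_{n>=0} a_n x^n, so y'(x) = sum_{n>=1} n a_n x^(n-1) and y''(x) = sum_{n>=2} n(n-1) a_n x^(n-2).
Substitute into P(x) y'' + Q(x) y' + R(x) y = 0 with P(x) = 1, Q(x) = -x - 1, R(x) = 2x - 1, and match powers of x.
Initial conditions: a_0 = -1, a_1 = -2.
Setting the coefficient of each power of x to zero and solving order by order (substituting the coefficients already found):
  x^0: 2 a_2 - a_1 - a_0 = 0  ->  2 a_2 = a_1 + a_0 = -3  ->  a_2 = -3/2
  x^1: 6 a_3 - 2 a_2 - 2 a_1 + 2 a_0 = 0  ->  6 a_3 = 2 a_2 + 2 a_1 - 2 a_0 = -5  ->  a_3 = -5/6
  x^2: 12 a_4 - 3 a_3 - 3 a_2 + 2 a_1 = 0  ->  12 a_4 = 3 a_3 + 3 a_2 - 2 a_1 = -3  ->  a_4 = -1/4
  x^3: 20 a_5 - 4 a_4 - 4 a_3 + 2 a_2 = 0  ->  20 a_5 = 4 a_4 + 4 a_3 - 2 a_2 = -4/3  ->  a_5 = -1/15
  x^4: 30 a_6 - 5 a_5 - 5 a_4 + 2 a_3 = 0  ->  30 a_6 = 5 a_5 + 5 a_4 - 2 a_3 = 1/12  ->  a_6 = 1/360
Truncated series: y(x) = -1 - 2 x - (3/2) x^2 - (5/6) x^3 - (1/4) x^4 - (1/15) x^5 + (1/360) x^6 + O(x^7).

a_0 = -1; a_1 = -2; a_2 = -3/2; a_3 = -5/6; a_4 = -1/4; a_5 = -1/15; a_6 = 1/360


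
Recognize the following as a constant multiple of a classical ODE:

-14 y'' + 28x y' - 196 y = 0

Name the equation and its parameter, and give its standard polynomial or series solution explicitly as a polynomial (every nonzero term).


All three coefficients share the factor -14; dividing through by -14 gives  y'' - 2x y' + 14 y = 0.
This matches the Hermite equation y'' - 2x y' + 2n y = 0 with 2n = 14, so n = 7; the polynomial solution is H_7(x).
With y = sum_k a_k x^k, matching x^k gives (k+2)(k+1) a_{k+2} = 2(k - n) a_k = 2(k - 7) a_k. The right side vanishes at k = 7, so the series with the parity of 7 terminates at degree 7.
Standard normalization: leading coefficient of H_n is 2^n, so a_7 = 2^7 = 128. Work downward with a_k = (k+1)(k+2) a_{k+2} / (2(k - n)):
  a_5 = (6)(7)(128) / (2(5 - 7)) = 5376/(-4) = -1344
  a_3 = (4)(5)(-1344) / (2(3 - 7)) = -26880/(-8) = 3360
  a_1 = (2)(3)(3360) / (2(1 - 7)) = 20160/(-12) = -1680
Hence H_7(x) = 128 x^7 - 1344 x^5 + 3360 x^3 - 1680 x.

H_7(x); series = 128 x^7 - 1344 x^5 + 3360 x^3 - 1680 x


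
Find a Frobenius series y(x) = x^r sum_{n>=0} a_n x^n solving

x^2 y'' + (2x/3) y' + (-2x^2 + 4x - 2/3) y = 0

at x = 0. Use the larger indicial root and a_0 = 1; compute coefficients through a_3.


Write in Frobenius form y'' + (p(x)/x) y' + (q(x)/x^2) y = 0:
  p(x) = 2/3,  q(x) = -2x^2 + 4x - 2/3.
Indicial equation: r(r-1) + (2/3) r + (-2/3) = 0 -> roots r_1 = 1, r_2 = -2/3.
Take r = r_1 = 1. Let y(x) = x^r sum_{n>=0} a_n x^n with a_0 = 1.
Substitute y = x^r sum a_n x^n and match x^{r+n}. The recurrence is
  D(n) a_n + 4 a_{n-1} - 2 a_{n-2} = 0,  where D(n) = (r+n)(r+n-1) + (2/3)(r+n) + (-2/3).
  a_n = [-4 a_{n-1} + 2 a_{n-2}] / D(n).
Since the indicial polynomial factors as (r - r_1)(r - r_2), D(n) = (r_1 + n - r_1)(r_1 + n - r_2) = n(n + 5/3).
Evaluating step by step (a_0 = 1):
  n = 1: D(1) = 1(1 + 5/3) = 8/3; numerator = -4(1) = -4; a_1 = (-4)/(8/3) = -3/2
  n = 2: D(2) = 2(2 + 5/3) = 22/3; numerator = -4(-3/2) + 2(1) = 8; a_2 = (8)/(22/3) = 12/11
  n = 3: D(3) = 3(3 + 5/3) = 14; numerator = -4(12/11) + 2(-3/2) = -81/11; a_3 = (-81/11)/(14) = -81/154

r = 1; a_0 = 1; a_1 = -3/2; a_2 = 12/11; a_3 = -81/154


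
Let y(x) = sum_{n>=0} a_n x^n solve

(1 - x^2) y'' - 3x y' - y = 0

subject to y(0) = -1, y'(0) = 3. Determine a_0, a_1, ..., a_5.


Ansatz: y(x) = sum_{n>=0} a_n x^n, so y'(x) = sum_{n>=1} n a_n x^(n-1) and y''(x) = sum_{n>=2} n(n-1) a_n x^(n-2).
Substitute into P(x) y'' + Q(x) y' + R(x) y = 0 with P(x) = 1 - x^2, Q(x) = -3x, R(x) = -1, and match powers of x.
Initial conditions: a_0 = -1, a_1 = 3.
Setting the coefficient of each power of x to zero and solving order by order (substituting the coefficients already found):
  x^0: 2 a_2 - a_0 = 0  ->  2 a_2 = a_0 = -1  ->  a_2 = -1/2
  x^1: 6 a_3 - 4 a_1 = 0  ->  6 a_3 = 4 a_1 = 12  ->  a_3 = 2
  x^2: 12 a_4 - 9 a_2 = 0  ->  12 a_4 = 9 a_2 = -9/2  ->  a_4 = -3/8
  x^3: 20 a_5 - 16 a_3 = 0  ->  20 a_5 = 16 a_3 = 32  ->  a_5 = 8/5
Truncated series: y(x) = -1 + 3 x - (1/2) x^2 + 2 x^3 - (3/8) x^4 + (8/5) x^5 + O(x^6).

a_0 = -1; a_1 = 3; a_2 = -1/2; a_3 = 2; a_4 = -3/8; a_5 = 8/5


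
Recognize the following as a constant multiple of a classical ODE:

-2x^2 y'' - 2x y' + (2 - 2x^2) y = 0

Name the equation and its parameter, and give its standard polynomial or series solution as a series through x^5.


All three coefficients share the factor -2; dividing through by -2 gives  x^2 y'' + x y' + (x^2 - 1) y = 0.
This matches the Bessel equation x^2 y'' + x y' + (x^2 - nu^2) y = 0 with nu^2 = 1, so nu = 1; the solution bounded at x = 0 is J_1(x).
Frobenius at x = 0: indicial roots ±nu; for r = nu the recurrence k(k + 2nu) c_k = -c_{k-2} gives the standard series J_nu(x) = sum_{k>=0} (-1)^k / (k! (k+nu)!) (x/2)^(2k+nu). Evaluate the first 3 terms:
  k = 0: (-1)^0 / (0! * 1! * 2^1) x^1 = 1/(1*1*2) x^1 = (1/2) x^1
  k = 1: (-1)^1 / (1! * 2! * 2^3) x^3 = -1/(1*2*8) x^3 = (-1/16) x^3
  k = 2: (-1)^2 / (2! * 3! * 2^5) x^5 = 1/(2*6*32) x^5 = (1/384) x^5
Hence J_1(x) = x^5/384 - x^3/16 + x/2 + ....

J_1(x); series = x^5/384 - x^3/16 + x/2


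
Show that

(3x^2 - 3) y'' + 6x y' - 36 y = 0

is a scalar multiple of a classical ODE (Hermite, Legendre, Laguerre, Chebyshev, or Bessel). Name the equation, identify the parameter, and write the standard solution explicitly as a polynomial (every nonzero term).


All three coefficients share the factor -3; dividing through by -3 gives  (1 - x^2) y'' - 2x y' + 12 y = 0.
This matches the Legendre equation (1 - x^2) y'' - 2x y' + n(n+1) y = 0 (note the -2x y' term) with n(n+1) = 12, so n = 3; the polynomial solution is P_3(x).
With y = sum_k a_k x^k, matching x^k gives (k+2)(k+1) a_{k+2} = [k(k+1) - n(n+1)] a_k = (k - 3)(k + 4) a_k. The right side vanishes at k = 3, so the series with the parity of 3 terminates at degree 3.
Standard normalization (P_n(1) = 1): leading coefficient (2n)!/(2^n (n!)^2) = 720/(8*36) = 5/2, so a_3 = 5/2. Work downward with a_k = (k+1)(k+2) a_{k+2} / ((k - 3)(k + 4)):
  a_1 = (2)(3)(5/2) / ((1 - 3)(1 + 4)) = 15/(-10) = -3/2
Hence P_3(x) = 5 x^3/2 - 3 x/2.

P_3(x); series = 5 x^3/2 - 3 x/2


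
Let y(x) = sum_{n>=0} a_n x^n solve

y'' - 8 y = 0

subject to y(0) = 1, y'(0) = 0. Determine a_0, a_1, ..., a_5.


Ansatz: y(x) = sum_{n>=0} a_n x^n, so y'(x) = sum_{n>=1} n a_n x^(n-1) and y''(x) = sum_{n>=2} n(n-1) a_n x^(n-2).
Substitute into P(x) y'' + Q(x) y' + R(x) y = 0 with P(x) = 1, Q(x) = 0, R(x) = -8, and match powers of x.
Initial conditions: a_0 = 1, a_1 = 0.
Setting the coefficient of each power of x to zero and solving order by order (substituting the coefficients already found):
  x^0: 2 a_2 - 8 a_0 = 0  ->  2 a_2 = 8 a_0 = 8  ->  a_2 = 4
  x^1: 6 a_3 - 8 a_1 = 0  ->  6 a_3 = 8 a_1 = 0  ->  a_3 = 0
  x^2: 12 a_4 - 8 a_2 = 0  ->  12 a_4 = 8 a_2 = 32  ->  a_4 = 8/3
  x^3: 20 a_5 - 8 a_3 = 0  ->  20 a_5 = 8 a_3 = 0  ->  a_5 = 0
Truncated series: y(x) = 1 + 4 x^2 + (8/3) x^4 + O(x^6).

a_0 = 1; a_1 = 0; a_2 = 4; a_3 = 0; a_4 = 8/3; a_5 = 0


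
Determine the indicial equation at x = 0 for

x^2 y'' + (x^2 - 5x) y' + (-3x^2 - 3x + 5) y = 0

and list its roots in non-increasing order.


Divide by x^2 to reach normal form y'' + P_1(x) y' + P_2(x) y = 0 with P_1(x) = 1 - 5/x and P_2(x) = -3 - 3/x + 5/x^2.
x = 0 is a singular point because the y'-coefficient 1 - 5/x has a pole at x = 0 and the y-coefficient -3 - 3/x + 5/x^2 has a pole at x = 0.
It is a regular singular point because x P_1(x) = p(x) = x - 5 and x^2 P_2(x) = q(x) = -3x^2 - 3x + 5 are polynomials, hence analytic at x = 0.
p(0) = -5,  q(0) = 5.
Indicial equation: r(r-1) + p(0) r + q(0) = 0, i.e. r^2 + (p(0) - 1) r + q(0) = 0, i.e. r^2 - 6 r + 5 = 0.
Discriminant: (-6)^2 - 4(5) = 16, so r = (6 ± 4)/2.
Solving: r_1 = 5, r_2 = 1.

indicial: r^2 - 6 r + 5 = 0; roots r_1 = 5, r_2 = 1


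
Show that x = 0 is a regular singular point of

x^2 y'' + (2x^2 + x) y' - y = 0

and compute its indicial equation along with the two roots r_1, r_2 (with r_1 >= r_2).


Divide by x^2 to reach normal form y'' + P_1(x) y' + P_2(x) y = 0 with P_1(x) = 2 + 1/x and P_2(x) = -1/x^2.
x = 0 is a singular point because the y'-coefficient 2 + 1/x has a pole at x = 0 and the y-coefficient -1/x^2 has a pole at x = 0.
It is a regular singular point because x P_1(x) = p(x) = 2x + 1 and x^2 P_2(x) = q(x) = -1 are polynomials, hence analytic at x = 0.
p(0) = 1,  q(0) = -1.
Indicial equation: r(r-1) + p(0) r + q(0) = 0, i.e. r^2 + (p(0) - 1) r + q(0) = 0, i.e. r^2 - 1 = 0.
Discriminant: (0)^2 - 4(-1) = 4, so r = (0 ± 2)/2.
Solving: r_1 = 1, r_2 = -1.

indicial: r^2 - 1 = 0; roots r_1 = 1, r_2 = -1


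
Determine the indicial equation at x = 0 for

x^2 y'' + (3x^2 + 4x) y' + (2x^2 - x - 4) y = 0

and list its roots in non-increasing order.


Divide by x^2 to reach normal form y'' + P_1(x) y' + P_2(x) y = 0 with P_1(x) = 3 + 4/x and P_2(x) = 2 - 1/x - 4/x^2.
x = 0 is a singular point because the y'-coefficient 3 + 4/x has a pole at x = 0 and the y-coefficient 2 - 1/x - 4/x^2 has a pole at x = 0.
It is a regular singular point because x P_1(x) = p(x) = 3x + 4 and x^2 P_2(x) = q(x) = 2x^2 - x - 4 are polynomials, hence analytic at x = 0.
p(0) = 4,  q(0) = -4.
Indicial equation: r(r-1) + p(0) r + q(0) = 0, i.e. r^2 + (p(0) - 1) r + q(0) = 0, i.e. r^2 + 3 r - 4 = 0.
Discriminant: (3)^2 - 4(-4) = 25, so r = (-3 ± 5)/2.
Solving: r_1 = 1, r_2 = -4.

indicial: r^2 + 3 r - 4 = 0; roots r_1 = 1, r_2 = -4


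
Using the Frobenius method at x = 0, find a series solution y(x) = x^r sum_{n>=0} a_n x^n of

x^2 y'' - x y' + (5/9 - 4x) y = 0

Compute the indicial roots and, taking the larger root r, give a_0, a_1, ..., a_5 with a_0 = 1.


Write in Frobenius form y'' + (p(x)/x) y' + (q(x)/x^2) y = 0:
  p(x) = -1,  q(x) = 5/9 - 4x.
Indicial equation: r(r-1) + (-1) r + (5/9) = 0 -> roots r_1 = 5/3, r_2 = 1/3.
Take r = r_1 = 5/3. Let y(x) = x^r sum_{n>=0} a_n x^n with a_0 = 1.
Substitute y = x^r sum a_n x^n and match x^{r+n}. The recurrence is
  D(n) a_n - 4 a_{n-1} = 0,  where D(n) = (r+n)(r+n-1) + (-1)(r+n) + (5/9).
  a_n = 4 / D(n) * a_{n-1}.
Since the indicial polynomial factors as (r - r_1)(r - r_2), D(n) = (r_1 + n - r_1)(r_1 + n - r_2) = n(n + 4/3).
Evaluating step by step (a_0 = 1):
  n = 1: D(1) = 1(1 + 4/3) = 7/3; numerator = 4(1) = 4; a_1 = (4)/(7/3) = 12/7
  n = 2: D(2) = 2(2 + 4/3) = 20/3; numerator = 4(12/7) = 48/7; a_2 = (48/7)/(20/3) = 36/35
  n = 3: D(3) = 3(3 + 4/3) = 13; numerator = 4(36/35) = 144/35; a_3 = (144/35)/(13) = 144/455
  n = 4: D(4) = 4(4 + 4/3) = 64/3; numerator = 4(144/455) = 576/455; a_4 = (576/455)/(64/3) = 27/455
  n = 5: D(5) = 5(5 + 4/3) = 95/3; numerator = 4(27/455) = 108/455; a_5 = (108/455)/(95/3) = 324/43225

r = 5/3; a_0 = 1; a_1 = 12/7; a_2 = 36/35; a_3 = 144/455; a_4 = 27/455; a_5 = 324/43225


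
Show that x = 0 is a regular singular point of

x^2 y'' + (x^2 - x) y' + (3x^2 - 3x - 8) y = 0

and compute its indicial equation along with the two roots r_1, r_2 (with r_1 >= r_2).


Divide by x^2 to reach normal form y'' + P_1(x) y' + P_2(x) y = 0 with P_1(x) = 1 - 1/x and P_2(x) = 3 - 3/x - 8/x^2.
x = 0 is a singular point because the y'-coefficient 1 - 1/x has a pole at x = 0 and the y-coefficient 3 - 3/x - 8/x^2 has a pole at x = 0.
It is a regular singular point because x P_1(x) = p(x) = x - 1 and x^2 P_2(x) = q(x) = 3x^2 - 3x - 8 are polynomials, hence analytic at x = 0.
p(0) = -1,  q(0) = -8.
Indicial equation: r(r-1) + p(0) r + q(0) = 0, i.e. r^2 + (p(0) - 1) r + q(0) = 0, i.e. r^2 - 2 r - 8 = 0.
Discriminant: (-2)^2 - 4(-8) = 36, so r = (2 ± 6)/2.
Solving: r_1 = 4, r_2 = -2.

indicial: r^2 - 2 r - 8 = 0; roots r_1 = 4, r_2 = -2


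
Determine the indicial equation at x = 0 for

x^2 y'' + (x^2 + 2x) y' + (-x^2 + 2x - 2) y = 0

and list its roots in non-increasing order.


Divide by x^2 to reach normal form y'' + P_1(x) y' + P_2(x) y = 0 with P_1(x) = 1 + 2/x and P_2(x) = -1 + 2/x - 2/x^2.
x = 0 is a singular point because the y'-coefficient 1 + 2/x has a pole at x = 0 and the y-coefficient -1 + 2/x - 2/x^2 has a pole at x = 0.
It is a regular singular point because x P_1(x) = p(x) = x + 2 and x^2 P_2(x) = q(x) = -x^2 + 2x - 2 are polynomials, hence analytic at x = 0.
p(0) = 2,  q(0) = -2.
Indicial equation: r(r-1) + p(0) r + q(0) = 0, i.e. r^2 + (p(0) - 1) r + q(0) = 0, i.e. r^2 + 1 r - 2 = 0.
Discriminant: (1)^2 - 4(-2) = 9, so r = (-1 ± 3)/2.
Solving: r_1 = 1, r_2 = -2.

indicial: r^2 + 1 r - 2 = 0; roots r_1 = 1, r_2 = -2


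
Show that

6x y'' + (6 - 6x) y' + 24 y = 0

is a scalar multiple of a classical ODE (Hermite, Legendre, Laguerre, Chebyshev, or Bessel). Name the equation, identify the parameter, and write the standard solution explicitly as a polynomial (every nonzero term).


All three coefficients share the factor 6; dividing through by 6 gives  x y'' + (1 - x) y' + 4 y = 0.
This matches the Laguerre equation x y'' + (1 - x) y' + n y = 0 with n = 4; the polynomial solution is L_4(x).
With y = sum_k a_k x^k, matching x^k gives (k+1)k a_{k+1} + (k+1) a_{k+1} - k a_k + n a_k = 0, i.e. (k+1)^2 a_{k+1} = (k - n) a_k = (k - 4) a_k. The right side vanishes at k = 4, so the series terminates at degree 4.
Standard normalization L_n(0) = 1 gives a_0 = 1. Work upward with a_{k+1} = (k - 4) a_k / (k+1)^2:
  a_1 = (0 - 4)(1) / 1^2 = -4/1 = -4
  a_2 = (1 - 4)(-4) / 2^2 = 12/4 = 3
  a_3 = (2 - 4)(3) / 3^2 = -6/9 = -2/3
  a_4 = (3 - 4)(-2/3) / 4^2 = (2/3)/16 = 1/24
Hence L_4(x) = x^4/24 - 2 x^3/3 + 3 x^2 - 4 x + 1.

L_4(x); series = x^4/24 - 2 x^3/3 + 3 x^2 - 4 x + 1


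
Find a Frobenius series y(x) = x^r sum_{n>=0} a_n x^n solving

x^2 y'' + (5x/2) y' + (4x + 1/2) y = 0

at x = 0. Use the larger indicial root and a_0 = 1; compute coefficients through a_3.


Write in Frobenius form y'' + (p(x)/x) y' + (q(x)/x^2) y = 0:
  p(x) = 5/2,  q(x) = 4x + 1/2.
Indicial equation: r(r-1) + (5/2) r + (1/2) = 0 -> roots r_1 = -1/2, r_2 = -1.
Take r = r_1 = -1/2. Let y(x) = x^r sum_{n>=0} a_n x^n with a_0 = 1.
Substitute y = x^r sum a_n x^n and match x^{r+n}. The recurrence is
  D(n) a_n + 4 a_{n-1} = 0,  where D(n) = (r+n)(r+n-1) + (5/2)(r+n) + (1/2).
  a_n = -4 / D(n) * a_{n-1}.
Since the indicial polynomial factors as (r - r_1)(r - r_2), D(n) = (r_1 + n - r_1)(r_1 + n - r_2) = n(n + 1/2).
Evaluating step by step (a_0 = 1):
  n = 1: D(1) = 1(1 + 1/2) = 3/2; numerator = -4(1) = -4; a_1 = (-4)/(3/2) = -8/3
  n = 2: D(2) = 2(2 + 1/2) = 5; numerator = -4(-8/3) = 32/3; a_2 = (32/3)/(5) = 32/15
  n = 3: D(3) = 3(3 + 1/2) = 21/2; numerator = -4(32/15) = -128/15; a_3 = (-128/15)/(21/2) = -256/315

r = -1/2; a_0 = 1; a_1 = -8/3; a_2 = 32/15; a_3 = -256/315


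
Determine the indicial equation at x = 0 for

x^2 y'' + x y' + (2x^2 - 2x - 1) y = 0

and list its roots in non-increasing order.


Divide by x^2 to reach normal form y'' + P_1(x) y' + P_2(x) y = 0 with P_1(x) = 1/x and P_2(x) = 2 - 2/x - 1/x^2.
x = 0 is a singular point because the y'-coefficient 1/x has a pole at x = 0 and the y-coefficient 2 - 2/x - 1/x^2 has a pole at x = 0.
It is a regular singular point because x P_1(x) = p(x) = 1 and x^2 P_2(x) = q(x) = 2x^2 - 2x - 1 are polynomials, hence analytic at x = 0.
p(0) = 1,  q(0) = -1.
Indicial equation: r(r-1) + p(0) r + q(0) = 0, i.e. r^2 + (p(0) - 1) r + q(0) = 0, i.e. r^2 - 1 = 0.
Discriminant: (0)^2 - 4(-1) = 4, so r = (0 ± 2)/2.
Solving: r_1 = 1, r_2 = -1.

indicial: r^2 - 1 = 0; roots r_1 = 1, r_2 = -1


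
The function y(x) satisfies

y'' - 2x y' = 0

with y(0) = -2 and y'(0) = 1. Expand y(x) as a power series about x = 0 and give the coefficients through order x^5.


Ansatz: y(x) = sum_{n>=0} a_n x^n, so y'(x) = sum_{n>=1} n a_n x^(n-1) and y''(x) = sum_{n>=2} n(n-1) a_n x^(n-2).
Substitute into P(x) y'' + Q(x) y' + R(x) y = 0 with P(x) = 1, Q(x) = -2x, R(x) = 0, and match powers of x.
Initial conditions: a_0 = -2, a_1 = 1.
Setting the coefficient of each power of x to zero and solving order by order (substituting the coefficients already found):
  x^0: 2 a_2 = 0  ->  a_2 = 0
  x^1: 6 a_3 - 2 a_1 = 0  ->  6 a_3 = 2 a_1 = 2  ->  a_3 = 1/3
  x^2: 12 a_4 - 4 a_2 = 0  ->  12 a_4 = 4 a_2 = 0  ->  a_4 = 0
  x^3: 20 a_5 - 6 a_3 = 0  ->  20 a_5 = 6 a_3 = 2  ->  a_5 = 1/10
Truncated series: y(x) = -2 + x + (1/3) x^3 + (1/10) x^5 + O(x^6).

a_0 = -2; a_1 = 1; a_2 = 0; a_3 = 1/3; a_4 = 0; a_5 = 1/10


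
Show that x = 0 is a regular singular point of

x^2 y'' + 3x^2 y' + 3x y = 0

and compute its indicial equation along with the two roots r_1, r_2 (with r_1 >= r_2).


Divide by x^2 to reach normal form y'' + P_1(x) y' + P_2(x) y = 0 with P_1(x) = 3 and P_2(x) = 3/x.
x = 0 is a singular point because the y-coefficient 3/x has a pole at x = 0.
It is a regular singular point because x P_1(x) = p(x) = 3x and x^2 P_2(x) = q(x) = 3x are polynomials, hence analytic at x = 0.
p(0) = 0,  q(0) = 0.
Indicial equation: r(r-1) + p(0) r + q(0) = 0, i.e. r^2 + (p(0) - 1) r + q(0) = 0, i.e. r^2 - 1 r = 0.
Discriminant: (-1)^2 - 4(0) = 1, so r = (1 ± 1)/2.
Solving: r_1 = 1, r_2 = 0.

indicial: r^2 - 1 r = 0; roots r_1 = 1, r_2 = 0


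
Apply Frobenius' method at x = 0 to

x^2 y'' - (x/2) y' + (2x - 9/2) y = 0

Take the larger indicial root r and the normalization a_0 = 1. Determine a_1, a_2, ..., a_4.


Write in Frobenius form y'' + (p(x)/x) y' + (q(x)/x^2) y = 0:
  p(x) = -1/2,  q(x) = 2x - 9/2.
Indicial equation: r(r-1) + (-1/2) r + (-9/2) = 0 -> roots r_1 = 3, r_2 = -3/2.
Take r = r_1 = 3. Let y(x) = x^r sum_{n>=0} a_n x^n with a_0 = 1.
Substitute y = x^r sum a_n x^n and match x^{r+n}. The recurrence is
  D(n) a_n + 2 a_{n-1} = 0,  where D(n) = (r+n)(r+n-1) + (-1/2)(r+n) + (-9/2).
  a_n = -2 / D(n) * a_{n-1}.
Since the indicial polynomial factors as (r - r_1)(r - r_2), D(n) = (r_1 + n - r_1)(r_1 + n - r_2) = n(n + 9/2).
Evaluating step by step (a_0 = 1):
  n = 1: D(1) = 1(1 + 9/2) = 11/2; numerator = -2(1) = -2; a_1 = (-2)/(11/2) = -4/11
  n = 2: D(2) = 2(2 + 9/2) = 13; numerator = -2(-4/11) = 8/11; a_2 = (8/11)/(13) = 8/143
  n = 3: D(3) = 3(3 + 9/2) = 45/2; numerator = -2(8/143) = -16/143; a_3 = (-16/143)/(45/2) = -32/6435
  n = 4: D(4) = 4(4 + 9/2) = 34; numerator = -2(-32/6435) = 64/6435; a_4 = (64/6435)/(34) = 32/109395

r = 3; a_0 = 1; a_1 = -4/11; a_2 = 8/143; a_3 = -32/6435; a_4 = 32/109395


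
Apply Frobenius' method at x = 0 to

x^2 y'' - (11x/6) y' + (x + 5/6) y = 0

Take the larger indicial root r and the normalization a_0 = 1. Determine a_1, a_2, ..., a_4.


Write in Frobenius form y'' + (p(x)/x) y' + (q(x)/x^2) y = 0:
  p(x) = -11/6,  q(x) = x + 5/6.
Indicial equation: r(r-1) + (-11/6) r + (5/6) = 0 -> roots r_1 = 5/2, r_2 = 1/3.
Take r = r_1 = 5/2. Let y(x) = x^r sum_{n>=0} a_n x^n with a_0 = 1.
Substitute y = x^r sum a_n x^n and match x^{r+n}. The recurrence is
  D(n) a_n + 1 a_{n-1} = 0,  where D(n) = (r+n)(r+n-1) + (-11/6)(r+n) + (5/6).
  a_n = -1 / D(n) * a_{n-1}.
Since the indicial polynomial factors as (r - r_1)(r - r_2), D(n) = (r_1 + n - r_1)(r_1 + n - r_2) = n(n + 13/6).
Evaluating step by step (a_0 = 1):
  n = 1: D(1) = 1(1 + 13/6) = 19/6; numerator = -1(1) = -1; a_1 = (-1)/(19/6) = -6/19
  n = 2: D(2) = 2(2 + 13/6) = 25/3; numerator = -1(-6/19) = 6/19; a_2 = (6/19)/(25/3) = 18/475
  n = 3: D(3) = 3(3 + 13/6) = 31/2; numerator = -1(18/475) = -18/475; a_3 = (-18/475)/(31/2) = -36/14725
  n = 4: D(4) = 4(4 + 13/6) = 74/3; numerator = -1(-36/14725) = 36/14725; a_4 = (36/14725)/(74/3) = 54/544825

r = 5/2; a_0 = 1; a_1 = -6/19; a_2 = 18/475; a_3 = -36/14725; a_4 = 54/544825


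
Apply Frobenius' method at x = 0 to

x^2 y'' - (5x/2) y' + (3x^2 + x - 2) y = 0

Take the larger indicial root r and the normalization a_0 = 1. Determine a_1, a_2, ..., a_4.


Write in Frobenius form y'' + (p(x)/x) y' + (q(x)/x^2) y = 0:
  p(x) = -5/2,  q(x) = 3x^2 + x - 2.
Indicial equation: r(r-1) + (-5/2) r + (-2) = 0 -> roots r_1 = 4, r_2 = -1/2.
Take r = r_1 = 4. Let y(x) = x^r sum_{n>=0} a_n x^n with a_0 = 1.
Substitute y = x^r sum a_n x^n and match x^{r+n}. The recurrence is
  D(n) a_n + 1 a_{n-1} + 3 a_{n-2} = 0,  where D(n) = (r+n)(r+n-1) + (-5/2)(r+n) + (-2).
  a_n = [-1 a_{n-1} - 3 a_{n-2}] / D(n).
Since the indicial polynomial factors as (r - r_1)(r - r_2), D(n) = (r_1 + n - r_1)(r_1 + n - r_2) = n(n + 9/2).
Evaluating step by step (a_0 = 1):
  n = 1: D(1) = 1(1 + 9/2) = 11/2; numerator = -1(1) = -1; a_1 = (-1)/(11/2) = -2/11
  n = 2: D(2) = 2(2 + 9/2) = 13; numerator = -1(-2/11) - 3(1) = -31/11; a_2 = (-31/11)/(13) = -31/143
  n = 3: D(3) = 3(3 + 9/2) = 45/2; numerator = -1(-31/143) - 3(-2/11) = 109/143; a_3 = (109/143)/(45/2) = 218/6435
  n = 4: D(4) = 4(4 + 9/2) = 34; numerator = -1(218/6435) - 3(-31/143) = 3967/6435; a_4 = (3967/6435)/(34) = 3967/218790

r = 4; a_0 = 1; a_1 = -2/11; a_2 = -31/143; a_3 = 218/6435; a_4 = 3967/218790
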